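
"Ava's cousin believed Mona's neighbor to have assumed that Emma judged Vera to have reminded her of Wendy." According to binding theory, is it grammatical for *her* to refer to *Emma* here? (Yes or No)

Yes

*Emma* is an R-expression; Principle C requires it to be free (not bound by any c-commanding expression).
— her: object of the clause headed by 'reminded'; the pronoun does not c-command the R-expression — coreference allowed.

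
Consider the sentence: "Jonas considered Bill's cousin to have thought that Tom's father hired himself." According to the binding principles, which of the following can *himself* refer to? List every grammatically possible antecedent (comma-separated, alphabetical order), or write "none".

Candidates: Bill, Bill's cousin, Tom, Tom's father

*himself* is a reflexive; Principle A requires it to be bound within its binding domain — the clause headed by 'hired'.
— Bill: possessor inside the subject DP of the clause headed by 'thought'; does not c-command the reflexive — cannot bind it (Principle A).
— Bill's cousin: subject of the clause headed by 'thought'; c-commands the reflexive but lies outside its binding domain — cannot bind it (Principle A).
— Tom: possessor inside the subject DP of the clause headed by 'hired'; does not c-command the reflexive — cannot bind it (Principle A).
— Tom's father: subject of the clause headed by 'hired'; c-commands the reflexive within its binding domain — allowed (Principle A).

Tom's father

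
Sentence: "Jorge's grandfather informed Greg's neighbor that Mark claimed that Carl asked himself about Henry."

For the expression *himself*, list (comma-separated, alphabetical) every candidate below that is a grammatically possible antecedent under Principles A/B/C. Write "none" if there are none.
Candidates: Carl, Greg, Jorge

Carl

*himself* is a reflexive; Principle A requires it to be bound within its binding domain — the clause headed by 'asked'.
— Carl: subject of the clause headed by 'asked'; c-commands the reflexive within its binding domain — allowed (Principle A).
— Greg: possessor inside the object DP of the matrix clause; does not c-command the reflexive — cannot bind it (Principle A).
— Jorge: possessor inside the subject DP of the matrix clause; does not c-command the reflexive — cannot bind it (Principle A).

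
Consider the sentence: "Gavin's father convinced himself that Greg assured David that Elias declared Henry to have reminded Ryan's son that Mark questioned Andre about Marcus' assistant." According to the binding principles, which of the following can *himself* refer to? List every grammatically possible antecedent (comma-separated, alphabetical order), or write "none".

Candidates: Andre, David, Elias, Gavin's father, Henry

*himself* is a reflexive; Principle A requires it to be bound within its binding domain — the matrix clause.
— Andre: object of the clause headed by 'questioned'; does not c-command the reflexive — cannot bind it (Principle A).
— David: object of the clause headed by 'assured'; does not c-command the reflexive — cannot bind it (Principle A).
— Elias: subject of the clause headed by 'declared'; does not c-command the reflexive — cannot bind it (Principle A).
— Gavin's father: subject of the matrix clause; c-commands the reflexive within its binding domain — allowed (Principle A).
— Henry: subject of the clause headed by 'reminded'; does not c-command the reflexive — cannot bind it (Principle A).

Gavin's father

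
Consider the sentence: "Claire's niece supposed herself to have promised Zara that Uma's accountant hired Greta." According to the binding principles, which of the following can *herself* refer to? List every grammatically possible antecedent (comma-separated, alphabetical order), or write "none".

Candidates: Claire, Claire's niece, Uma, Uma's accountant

*herself* is a reflexive; Principle A requires it to be bound within its binding domain — the matrix clause.
— Claire: possessor inside the subject DP of the matrix clause; does not c-command the reflexive — cannot bind it (Principle A).
— Claire's niece: subject of the matrix clause; c-commands the reflexive within its binding domain — allowed (Principle A).
— Uma: possessor inside the subject DP of the clause headed by 'hired'; does not c-command the reflexive — cannot bind it (Principle A).
— Uma's accountant: subject of the clause headed by 'hired'; does not c-command the reflexive — cannot bind it (Principle A).

Claire's niece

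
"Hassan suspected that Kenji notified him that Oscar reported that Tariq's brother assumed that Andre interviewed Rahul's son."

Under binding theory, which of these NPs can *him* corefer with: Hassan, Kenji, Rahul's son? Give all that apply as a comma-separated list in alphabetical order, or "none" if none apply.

Hassan

*him* is a pronoun; Principle B requires it to be free in its binding domain — the clause headed by 'notified'.
— Hassan: subject of the matrix clause; c-commands the pronoun but lies outside its binding domain — allowed.
— Kenji: subject of the clause headed by 'notified'; c-commands the pronoun within its binding domain — blocked (Principle B).
— Rahul's son: object of the clause headed by 'interviewed'; is c-commanded by the pronoun; coreference would bind this R-expression — blocked (Principle C).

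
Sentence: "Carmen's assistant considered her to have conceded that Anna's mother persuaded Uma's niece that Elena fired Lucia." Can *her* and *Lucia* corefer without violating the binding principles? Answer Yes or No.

*Lucia* is an R-expression; Principle C requires it to be free (not bound by any c-commanding expression).
— her: subject of the clause headed by 'conceded'; the pronoun c-commands the R-expression — coreference blocked (Principle C).

No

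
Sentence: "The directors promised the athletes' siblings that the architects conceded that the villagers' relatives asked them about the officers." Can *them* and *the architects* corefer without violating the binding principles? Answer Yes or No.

*the architects* is an R-expression; Principle C requires it to be free (not bound by any c-commanding expression).
— them: object of the clause headed by 'asked'; the pronoun does not c-command the R-expression — coreference allowed.

Yes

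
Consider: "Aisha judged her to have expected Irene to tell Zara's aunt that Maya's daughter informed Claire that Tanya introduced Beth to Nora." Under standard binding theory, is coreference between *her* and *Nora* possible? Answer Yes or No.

No

*Nora* is an R-expression; Principle C requires it to be free (not bound by any c-commanding expression).
— her: subject of the clause headed by 'expected'; the pronoun c-commands the R-expression — coreference blocked (Principle C).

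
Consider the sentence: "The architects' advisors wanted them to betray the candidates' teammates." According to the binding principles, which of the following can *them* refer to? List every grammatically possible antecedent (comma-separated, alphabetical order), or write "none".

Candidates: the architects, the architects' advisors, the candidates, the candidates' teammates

*them* is a pronoun; Principle B requires it to be free in its binding domain — the matrix clause.
— the architects: possessor inside the subject DP of the matrix clause; does not c-command the pronoun — Principle B does not apply; allowed.
— the architects' advisors: subject of the matrix clause; c-commands the pronoun within its binding domain — blocked (Principle B).
— the candidates: possessor inside the object DP of the clause headed by 'betray'; is c-commanded by the pronoun; coreference would bind this R-expression — blocked (Principle C).
— the candidates' teammates: object of the clause headed by 'betray'; is c-commanded by the pronoun; coreference would bind this R-expression — blocked (Principle C).

the architects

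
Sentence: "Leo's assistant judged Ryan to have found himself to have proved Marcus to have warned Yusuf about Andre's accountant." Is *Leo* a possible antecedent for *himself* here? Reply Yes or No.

*himself* is a reflexive; Principle A requires it to be bound within its binding domain — the clause headed by 'found'.
— Leo: possessor inside the subject DP of the matrix clause; does not c-command the reflexive — cannot bind it (Principle A).

No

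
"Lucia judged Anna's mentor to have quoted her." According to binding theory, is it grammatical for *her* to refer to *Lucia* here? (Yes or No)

Yes

*Lucia* is an R-expression; Principle C requires it to be free (not bound by any c-commanding expression).
— her: object of the clause headed by 'quoted'; the pronoun does not c-command the R-expression — coreference allowed.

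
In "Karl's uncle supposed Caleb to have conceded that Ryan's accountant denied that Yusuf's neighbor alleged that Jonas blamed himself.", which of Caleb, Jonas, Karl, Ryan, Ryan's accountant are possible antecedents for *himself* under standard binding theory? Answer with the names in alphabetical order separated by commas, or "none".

Jonas

*himself* is a reflexive; Principle A requires it to be bound within its binding domain — the clause headed by 'blamed'.
— Caleb: subject of the clause headed by 'conceded'; c-commands the reflexive but lies outside its binding domain — cannot bind it (Principle A).
— Jonas: subject of the clause headed by 'blamed'; c-commands the reflexive within its binding domain — allowed (Principle A).
— Karl: possessor inside the subject DP of the matrix clause; does not c-command the reflexive — cannot bind it (Principle A).
— Ryan: possessor inside the subject DP of the clause headed by 'denied'; does not c-command the reflexive — cannot bind it (Principle A).
— Ryan's accountant: subject of the clause headed by 'denied'; c-commands the reflexive but lies outside its binding domain — cannot bind it (Principle A).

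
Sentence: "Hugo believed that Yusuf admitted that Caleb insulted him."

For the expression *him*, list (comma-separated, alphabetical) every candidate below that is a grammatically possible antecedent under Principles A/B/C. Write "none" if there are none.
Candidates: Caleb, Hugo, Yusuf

*him* is a pronoun; Principle B requires it to be free in its binding domain — the clause headed by 'insulted'.
— Caleb: subject of the clause headed by 'insulted'; c-commands the pronoun within its binding domain — blocked (Principle B).
— Hugo: subject of the matrix clause; c-commands the pronoun but lies outside its binding domain — allowed.
— Yusuf: subject of the clause headed by 'admitted'; c-commands the pronoun but lies outside its binding domain — allowed.

Hugo, Yusuf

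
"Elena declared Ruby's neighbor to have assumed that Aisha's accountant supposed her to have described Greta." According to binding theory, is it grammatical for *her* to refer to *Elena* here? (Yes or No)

Yes

*Elena* is an R-expression; Principle C requires it to be free (not bound by any c-commanding expression).
— her: subject of the clause headed by 'described'; the pronoun does not c-command the R-expression — coreference allowed.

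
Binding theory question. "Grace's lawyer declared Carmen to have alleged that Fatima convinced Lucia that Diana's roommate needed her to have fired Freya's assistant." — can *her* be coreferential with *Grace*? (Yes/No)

*her* is a pronoun; Principle B requires it to be free in its binding domain — the clause headed by 'needed'.
— Grace: possessor inside the subject DP of the matrix clause; does not c-command the pronoun — Principle B does not apply; allowed.

Yes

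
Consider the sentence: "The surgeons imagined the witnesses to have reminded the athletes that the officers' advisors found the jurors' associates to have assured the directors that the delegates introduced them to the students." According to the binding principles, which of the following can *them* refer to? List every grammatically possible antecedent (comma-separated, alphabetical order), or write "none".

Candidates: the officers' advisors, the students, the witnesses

*them* is a pronoun; Principle B requires it to be free in its binding domain — the clause headed by 'introduced'.
— the officers' advisors: subject of the clause headed by 'found'; c-commands the pronoun but lies outside its binding domain — allowed.
— the students: second object of the clause headed by 'introduced'; is c-commanded by the pronoun; coreference would bind this R-expression — blocked (Principle C).
— the witnesses: subject of the clause headed by 'reminded'; c-commands the pronoun but lies outside its binding domain — allowed.

the officers' advisors, the witnesses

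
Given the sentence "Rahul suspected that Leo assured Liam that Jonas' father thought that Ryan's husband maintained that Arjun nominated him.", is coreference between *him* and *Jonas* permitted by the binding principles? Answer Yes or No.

Yes

*him* is a pronoun; Principle B requires it to be free in its binding domain — the clause headed by 'nominated'.
— Jonas: possessor inside the subject DP of the clause headed by 'thought'; does not c-command the pronoun — Principle B does not apply; allowed.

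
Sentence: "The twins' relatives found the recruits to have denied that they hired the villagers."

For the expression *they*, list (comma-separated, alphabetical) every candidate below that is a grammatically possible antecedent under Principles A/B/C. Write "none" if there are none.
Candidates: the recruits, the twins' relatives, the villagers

*they* is a pronoun; Principle B requires it to be free in its binding domain — the clause headed by 'hired'.
— the recruits: subject of the clause headed by 'denied'; c-commands the pronoun but lies outside its binding domain — allowed.
— the twins' relatives: subject of the matrix clause; c-commands the pronoun but lies outside its binding domain — allowed.
— the villagers: object of the clause headed by 'hired'; is c-commanded by the pronoun; coreference would bind this R-expression — blocked (Principle C).

the recruits, the twins' relatives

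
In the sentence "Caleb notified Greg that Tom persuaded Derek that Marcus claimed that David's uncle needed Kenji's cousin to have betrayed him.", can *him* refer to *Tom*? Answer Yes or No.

Yes

*him* is a pronoun; Principle B requires it to be free in its binding domain — the clause headed by 'betrayed'.
— Tom: subject of the clause headed by 'persuaded'; c-commands the pronoun but lies outside its binding domain — allowed.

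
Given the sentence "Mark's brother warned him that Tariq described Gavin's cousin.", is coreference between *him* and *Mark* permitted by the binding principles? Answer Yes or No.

Yes

*him* is a pronoun; Principle B requires it to be free in its binding domain — the matrix clause.
— Mark: possessor inside the subject DP of the matrix clause; does not c-command the pronoun — Principle B does not apply; allowed.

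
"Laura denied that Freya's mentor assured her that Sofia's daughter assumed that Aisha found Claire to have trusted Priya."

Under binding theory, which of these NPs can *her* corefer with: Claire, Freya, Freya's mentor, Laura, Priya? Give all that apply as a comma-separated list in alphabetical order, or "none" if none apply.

*her* is a pronoun; Principle B requires it to be free in its binding domain — the clause headed by 'assured'.
— Claire: subject of the clause headed by 'trusted'; is c-commanded by the pronoun; coreference would bind this R-expression — blocked (Principle C).
— Freya: possessor inside the subject DP of the clause headed by 'assured'; does not c-command the pronoun — Principle B does not apply; allowed.
— Freya's mentor: subject of the clause headed by 'assured'; c-commands the pronoun within its binding domain — blocked (Principle B).
— Laura: subject of the matrix clause; c-commands the pronoun but lies outside its binding domain — allowed.
— Priya: object of the clause headed by 'trusted'; is c-commanded by the pronoun; coreference would bind this R-expression — blocked (Principle C).

Freya, Laura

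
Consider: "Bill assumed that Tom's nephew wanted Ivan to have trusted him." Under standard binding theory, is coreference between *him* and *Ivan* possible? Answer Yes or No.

*Ivan* is an R-expression; Principle C requires it to be free (not bound by any c-commanding expression).
— him: object of the clause headed by 'trusted'; the R-expression locally c-commands the pronoun — coreference blocked (Principle B on the pronoun).

No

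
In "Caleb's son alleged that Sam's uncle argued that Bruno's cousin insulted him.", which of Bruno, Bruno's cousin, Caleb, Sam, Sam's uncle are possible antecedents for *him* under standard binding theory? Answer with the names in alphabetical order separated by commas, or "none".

*him* is a pronoun; Principle B requires it to be free in its binding domain — the clause headed by 'insulted'.
— Bruno: possessor inside the subject DP of the clause headed by 'insulted'; does not c-command the pronoun — Principle B does not apply; allowed.
— Bruno's cousin: subject of the clause headed by 'insulted'; c-commands the pronoun within its binding domain — blocked (Principle B).
— Caleb: possessor inside the subject DP of the matrix clause; does not c-command the pronoun — Principle B does not apply; allowed.
— Sam: possessor inside the subject DP of the clause headed by 'argued'; does not c-command the pronoun — Principle B does not apply; allowed.
— Sam's uncle: subject of the clause headed by 'argued'; c-commands the pronoun but lies outside its binding domain — allowed.

Bruno, Caleb, Sam, Sam's uncle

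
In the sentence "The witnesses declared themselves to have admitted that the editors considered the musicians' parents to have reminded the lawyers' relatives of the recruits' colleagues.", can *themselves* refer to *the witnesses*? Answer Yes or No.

*themselves* is a reflexive; Principle A requires it to be bound within its binding domain — the matrix clause.
— the witnesses: subject of the matrix clause; c-commands the reflexive within its binding domain — allowed (Principle A).

Yes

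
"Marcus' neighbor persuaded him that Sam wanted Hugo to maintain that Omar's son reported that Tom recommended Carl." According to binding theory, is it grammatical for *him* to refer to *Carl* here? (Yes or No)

*Carl* is an R-expression; Principle C requires it to be free (not bound by any c-commanding expression).
— him: object of the matrix clause; the pronoun c-commands the R-expression — coreference blocked (Principle C).

No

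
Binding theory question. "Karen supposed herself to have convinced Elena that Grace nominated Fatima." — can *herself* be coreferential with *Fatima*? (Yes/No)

No

*herself* is a reflexive; Principle A requires it to be bound within its binding domain — the matrix clause.
— Fatima: object of the clause headed by 'nominated'; does not c-command the reflexive — cannot bind it (Principle A).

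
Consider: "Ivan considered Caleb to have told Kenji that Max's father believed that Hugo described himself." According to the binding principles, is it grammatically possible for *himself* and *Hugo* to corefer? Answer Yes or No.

*himself* is a reflexive; Principle A requires it to be bound within its binding domain — the clause headed by 'described'.
— Hugo: subject of the clause headed by 'described'; c-commands the reflexive within its binding domain — allowed (Principle A).

Yes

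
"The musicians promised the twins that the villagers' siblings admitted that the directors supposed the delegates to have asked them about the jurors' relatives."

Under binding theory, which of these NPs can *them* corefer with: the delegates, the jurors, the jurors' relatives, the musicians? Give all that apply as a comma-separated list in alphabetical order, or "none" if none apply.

the musicians

*them* is a pronoun; Principle B requires it to be free in its binding domain — the clause headed by 'asked'.
— the delegates: subject of the clause headed by 'asked'; c-commands the pronoun within its binding domain — blocked (Principle B).
— the jurors: possessor inside the second object DP of the clause headed by 'asked'; is c-commanded by the pronoun; coreference would bind this R-expression — blocked (Principle C).
— the jurors' relatives: second object of the clause headed by 'asked'; is c-commanded by the pronoun; coreference would bind this R-expression — blocked (Principle C).
— the musicians: subject of the matrix clause; c-commands the pronoun but lies outside its binding domain — allowed.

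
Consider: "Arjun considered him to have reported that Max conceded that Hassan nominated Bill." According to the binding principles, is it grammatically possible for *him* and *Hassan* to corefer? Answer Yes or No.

No

*him* is a pronoun; Principle B requires it to be free in its binding domain — the matrix clause.
— Hassan: subject of the clause headed by 'nominated'; is c-commanded by the pronoun; coreference would bind this R-expression — blocked (Principle C).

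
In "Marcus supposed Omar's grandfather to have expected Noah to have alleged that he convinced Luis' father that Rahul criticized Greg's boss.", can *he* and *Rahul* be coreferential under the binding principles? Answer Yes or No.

*Rahul* is an R-expression; Principle C requires it to be free (not bound by any c-commanding expression).
— he: subject of the clause headed by 'convinced'; the pronoun c-commands the R-expression — coreference blocked (Principle C).

No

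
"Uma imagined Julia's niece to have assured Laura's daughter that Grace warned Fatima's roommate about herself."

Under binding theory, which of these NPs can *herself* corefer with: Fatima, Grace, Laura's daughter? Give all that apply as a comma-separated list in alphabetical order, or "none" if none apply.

Grace

*herself* is a reflexive; Principle A requires it to be bound within its binding domain — the clause headed by 'warned'.
— Fatima: possessor inside the object DP of the clause headed by 'warned'; does not c-command the reflexive — cannot bind it (Principle A).
— Grace: subject of the clause headed by 'warned'; c-commands the reflexive within its binding domain — allowed (Principle A).
— Laura's daughter: object of the clause headed by 'assured'; c-commands the reflexive but lies outside its binding domain — cannot bind it (Principle A).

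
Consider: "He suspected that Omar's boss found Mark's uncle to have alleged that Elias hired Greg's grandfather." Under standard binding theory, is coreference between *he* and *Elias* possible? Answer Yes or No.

*Elias* is an R-expression; Principle C requires it to be free (not bound by any c-commanding expression).
— he: subject of the matrix clause; the pronoun c-commands the R-expression — coreference blocked (Principle C).

No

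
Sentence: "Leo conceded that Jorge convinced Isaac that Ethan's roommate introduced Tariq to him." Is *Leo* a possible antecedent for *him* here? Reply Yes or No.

*him* is a pronoun; Principle B requires it to be free in its binding domain — the clause headed by 'introduced'.
— Leo: subject of the matrix clause; c-commands the pronoun but lies outside its binding domain — allowed.

Yes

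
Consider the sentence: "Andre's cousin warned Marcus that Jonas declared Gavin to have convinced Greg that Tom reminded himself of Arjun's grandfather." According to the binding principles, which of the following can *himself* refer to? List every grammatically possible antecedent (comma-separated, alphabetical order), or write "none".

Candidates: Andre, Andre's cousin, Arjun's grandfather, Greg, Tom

Tom

*himself* is a reflexive; Principle A requires it to be bound within its binding domain — the clause headed by 'reminded'.
— Andre: possessor inside the subject DP of the matrix clause; does not c-command the reflexive — cannot bind it (Principle A).
— Andre's cousin: subject of the matrix clause; c-commands the reflexive but lies outside its binding domain — cannot bind it (Principle A).
— Arjun's grandfather: second object of the clause headed by 'reminded'; does not c-command the reflexive — cannot bind it (Principle A).
— Greg: object of the clause headed by 'convinced'; c-commands the reflexive but lies outside its binding domain — cannot bind it (Principle A).
— Tom: subject of the clause headed by 'reminded'; c-commands the reflexive within its binding domain — allowed (Principle A).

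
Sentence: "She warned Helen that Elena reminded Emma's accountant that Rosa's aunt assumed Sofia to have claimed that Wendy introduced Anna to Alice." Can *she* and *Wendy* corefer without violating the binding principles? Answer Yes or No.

*Wendy* is an R-expression; Principle C requires it to be free (not bound by any c-commanding expression).
— she: subject of the matrix clause; the pronoun c-commands the R-expression — coreference blocked (Principle C).

No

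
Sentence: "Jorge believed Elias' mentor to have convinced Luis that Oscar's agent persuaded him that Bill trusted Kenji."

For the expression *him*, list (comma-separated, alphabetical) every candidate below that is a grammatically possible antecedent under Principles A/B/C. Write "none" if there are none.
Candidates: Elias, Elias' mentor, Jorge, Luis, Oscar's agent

Elias, Elias' mentor, Jorge, Luis

*him* is a pronoun; Principle B requires it to be free in its binding domain — the clause headed by 'persuaded'.
— Elias: possessor inside the subject DP of the clause headed by 'convinced'; does not c-command the pronoun — Principle B does not apply; allowed.
— Elias' mentor: subject of the clause headed by 'convinced'; c-commands the pronoun but lies outside its binding domain — allowed.
— Jorge: subject of the matrix clause; c-commands the pronoun but lies outside its binding domain — allowed.
— Luis: object of the clause headed by 'convinced'; c-commands the pronoun but lies outside its binding domain — allowed.
— Oscar's agent: subject of the clause headed by 'persuaded'; c-commands the pronoun within its binding domain — blocked (Principle B).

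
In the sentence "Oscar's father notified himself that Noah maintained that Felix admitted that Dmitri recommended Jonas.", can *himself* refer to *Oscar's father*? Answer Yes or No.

Yes

*himself* is a reflexive; Principle A requires it to be bound within its binding domain — the matrix clause.
— Oscar's father: subject of the matrix clause; c-commands the reflexive within its binding domain — allowed (Principle A).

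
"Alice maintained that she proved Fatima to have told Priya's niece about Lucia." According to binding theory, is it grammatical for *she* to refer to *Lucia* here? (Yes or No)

No

*Lucia* is an R-expression; Principle C requires it to be free (not bound by any c-commanding expression).
— she: subject of the clause headed by 'proved'; the pronoun c-commands the R-expression — coreference blocked (Principle C).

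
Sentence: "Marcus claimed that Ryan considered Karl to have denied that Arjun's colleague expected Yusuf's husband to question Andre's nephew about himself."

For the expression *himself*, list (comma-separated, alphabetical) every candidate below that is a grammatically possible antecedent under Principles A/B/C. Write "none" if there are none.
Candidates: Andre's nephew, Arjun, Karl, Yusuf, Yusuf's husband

Andre's nephew, Yusuf's husband

*himself* is a reflexive; Principle A requires it to be bound within its binding domain — the clause headed by 'question'.
— Andre's nephew: object of the clause headed by 'question'; c-commands the reflexive within its binding domain — allowed (Principle A).
— Arjun: possessor inside the subject DP of the clause headed by 'expected'; does not c-command the reflexive — cannot bind it (Principle A).
— Karl: subject of the clause headed by 'denied'; c-commands the reflexive but lies outside its binding domain — cannot bind it (Principle A).
— Yusuf: possessor inside the subject DP of the clause headed by 'question'; does not c-command the reflexive — cannot bind it (Principle A).
— Yusuf's husband: subject of the clause headed by 'question'; c-commands the reflexive within its binding domain — allowed (Principle A).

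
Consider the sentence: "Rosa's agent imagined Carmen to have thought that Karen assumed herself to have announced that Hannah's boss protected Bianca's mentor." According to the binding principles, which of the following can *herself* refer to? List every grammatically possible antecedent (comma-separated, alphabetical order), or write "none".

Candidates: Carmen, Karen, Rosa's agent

*herself* is a reflexive; Principle A requires it to be bound within its binding domain — the clause headed by 'assumed'.
— Carmen: subject of the clause headed by 'thought'; c-commands the reflexive but lies outside its binding domain — cannot bind it (Principle A).
— Karen: subject of the clause headed by 'assumed'; c-commands the reflexive within its binding domain — allowed (Principle A).
— Rosa's agent: subject of the matrix clause; c-commands the reflexive but lies outside its binding domain — cannot bind it (Principle A).

Karen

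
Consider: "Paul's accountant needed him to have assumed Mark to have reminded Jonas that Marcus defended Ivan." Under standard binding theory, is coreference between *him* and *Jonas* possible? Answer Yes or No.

*Jonas* is an R-expression; Principle C requires it to be free (not bound by any c-commanding expression).
— him: subject of the clause headed by 'assumed'; the pronoun c-commands the R-expression — coreference blocked (Principle C).

No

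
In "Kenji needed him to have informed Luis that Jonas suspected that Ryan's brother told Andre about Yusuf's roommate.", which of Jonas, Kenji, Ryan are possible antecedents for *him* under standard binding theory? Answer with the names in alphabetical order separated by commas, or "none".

*him* is a pronoun; Principle B requires it to be free in its binding domain — the matrix clause.
— Jonas: subject of the clause headed by 'suspected'; is c-commanded by the pronoun; coreference would bind this R-expression — blocked (Principle C).
— Kenji: subject of the matrix clause; c-commands the pronoun within its binding domain — blocked (Principle B).
— Ryan: possessor inside the subject DP of the clause headed by 'told'; is c-commanded by the pronoun; coreference would bind this R-expression — blocked (Principle C).

none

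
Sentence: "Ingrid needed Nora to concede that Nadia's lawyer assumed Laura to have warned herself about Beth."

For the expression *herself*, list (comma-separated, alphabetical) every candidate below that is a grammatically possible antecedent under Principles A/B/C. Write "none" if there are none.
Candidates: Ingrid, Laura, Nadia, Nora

*herself* is a reflexive; Principle A requires it to be bound within its binding domain — the clause headed by 'warned'.
— Ingrid: subject of the matrix clause; c-commands the reflexive but lies outside its binding domain — cannot bind it (Principle A).
— Laura: subject of the clause headed by 'warned'; c-commands the reflexive within its binding domain — allowed (Principle A).
— Nadia: possessor inside the subject DP of the clause headed by 'assumed'; does not c-command the reflexive — cannot bind it (Principle A).
— Nora: subject of the clause headed by 'concede'; c-commands the reflexive but lies outside its binding domain — cannot bind it (Principle A).

Laura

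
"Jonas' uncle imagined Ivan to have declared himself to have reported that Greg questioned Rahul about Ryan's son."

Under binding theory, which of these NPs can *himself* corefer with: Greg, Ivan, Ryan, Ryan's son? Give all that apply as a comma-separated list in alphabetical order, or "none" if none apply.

*himself* is a reflexive; Principle A requires it to be bound within its binding domain — the clause headed by 'declared'.
— Greg: subject of the clause headed by 'questioned'; does not c-command the reflexive — cannot bind it (Principle A).
— Ivan: subject of the clause headed by 'declared'; c-commands the reflexive within its binding domain — allowed (Principle A).
— Ryan: possessor inside the second object DP of the clause headed by 'questioned'; does not c-command the reflexive — cannot bind it (Principle A).
— Ryan's son: second object of the clause headed by 'questioned'; does not c-command the reflexive — cannot bind it (Principle A).

Ivan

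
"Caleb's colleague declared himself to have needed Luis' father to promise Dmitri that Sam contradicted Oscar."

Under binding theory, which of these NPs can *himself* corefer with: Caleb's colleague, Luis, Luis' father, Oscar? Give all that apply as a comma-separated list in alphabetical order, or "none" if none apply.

Caleb's colleague

*himself* is a reflexive; Principle A requires it to be bound within its binding domain — the matrix clause.
— Caleb's colleague: subject of the matrix clause; c-commands the reflexive within its binding domain — allowed (Principle A).
— Luis: possessor inside the subject DP of the clause headed by 'promise'; does not c-command the reflexive — cannot bind it (Principle A).
— Luis' father: subject of the clause headed by 'promise'; does not c-command the reflexive — cannot bind it (Principle A).
— Oscar: object of the clause headed by 'contradicted'; does not c-command the reflexive — cannot bind it (Principle A).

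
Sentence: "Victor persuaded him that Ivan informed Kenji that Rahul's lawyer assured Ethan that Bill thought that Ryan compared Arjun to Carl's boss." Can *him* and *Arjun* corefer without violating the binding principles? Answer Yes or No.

No

*Arjun* is an R-expression; Principle C requires it to be free (not bound by any c-commanding expression).
— him: object of the matrix clause; the pronoun c-commands the R-expression — coreference blocked (Principle C).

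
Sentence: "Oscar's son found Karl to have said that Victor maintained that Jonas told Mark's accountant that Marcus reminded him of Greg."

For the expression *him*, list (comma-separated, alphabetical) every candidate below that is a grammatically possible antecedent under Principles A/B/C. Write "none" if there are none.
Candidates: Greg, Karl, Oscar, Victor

Karl, Oscar, Victor

*him* is a pronoun; Principle B requires it to be free in its binding domain — the clause headed by 'reminded'.
— Greg: second object of the clause headed by 'reminded'; is c-commanded by the pronoun; coreference would bind this R-expression — blocked (Principle C).
— Karl: subject of the clause headed by 'said'; c-commands the pronoun but lies outside its binding domain — allowed.
— Oscar: possessor inside the subject DP of the matrix clause; does not c-command the pronoun — Principle B does not apply; allowed.
— Victor: subject of the clause headed by 'maintained'; c-commands the pronoun but lies outside its binding domain — allowed.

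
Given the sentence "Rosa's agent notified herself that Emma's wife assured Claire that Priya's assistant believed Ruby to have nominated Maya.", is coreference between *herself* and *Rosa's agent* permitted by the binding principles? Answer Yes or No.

Yes

*herself* is a reflexive; Principle A requires it to be bound within its binding domain — the matrix clause.
— Rosa's agent: subject of the matrix clause; c-commands the reflexive within its binding domain — allowed (Principle A).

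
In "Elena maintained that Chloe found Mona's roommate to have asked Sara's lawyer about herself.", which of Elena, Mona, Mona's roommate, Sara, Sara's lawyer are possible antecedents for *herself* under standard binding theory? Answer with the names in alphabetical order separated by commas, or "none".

*herself* is a reflexive; Principle A requires it to be bound within its binding domain — the clause headed by 'asked'.
— Elena: subject of the matrix clause; c-commands the reflexive but lies outside its binding domain — cannot bind it (Principle A).
— Mona: possessor inside the subject DP of the clause headed by 'asked'; does not c-command the reflexive — cannot bind it (Principle A).
— Mona's roommate: subject of the clause headed by 'asked'; c-commands the reflexive within its binding domain — allowed (Principle A).
— Sara: possessor inside the object DP of the clause headed by 'asked'; does not c-command the reflexive — cannot bind it (Principle A).
— Sara's lawyer: object of the clause headed by 'asked'; c-commands the reflexive within its binding domain — allowed (Principle A).

Mona's roommate, Sara's lawyer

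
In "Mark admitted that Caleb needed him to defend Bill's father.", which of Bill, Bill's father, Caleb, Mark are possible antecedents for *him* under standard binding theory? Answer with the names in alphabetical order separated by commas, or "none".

*him* is a pronoun; Principle B requires it to be free in its binding domain — the clause headed by 'needed'.
— Bill: possessor inside the object DP of the clause headed by 'defend'; is c-commanded by the pronoun; coreference would bind this R-expression — blocked (Principle C).
— Bill's father: object of the clause headed by 'defend'; is c-commanded by the pronoun; coreference would bind this R-expression — blocked (Principle C).
— Caleb: subject of the clause headed by 'needed'; c-commands the pronoun within its binding domain — blocked (Principle B).
— Mark: subject of the matrix clause; c-commands the pronoun but lies outside its binding domain — allowed.

Mark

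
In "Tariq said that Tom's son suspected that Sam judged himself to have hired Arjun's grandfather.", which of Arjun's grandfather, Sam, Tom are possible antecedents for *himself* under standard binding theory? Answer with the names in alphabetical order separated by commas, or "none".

Sam

*himself* is a reflexive; Principle A requires it to be bound within its binding domain — the clause headed by 'judged'.
— Arjun's grandfather: object of the clause headed by 'hired'; does not c-command the reflexive — cannot bind it (Principle A).
— Sam: subject of the clause headed by 'judged'; c-commands the reflexive within its binding domain — allowed (Principle A).
— Tom: possessor inside the subject DP of the clause headed by 'suspected'; does not c-command the reflexive — cannot bind it (Principle A).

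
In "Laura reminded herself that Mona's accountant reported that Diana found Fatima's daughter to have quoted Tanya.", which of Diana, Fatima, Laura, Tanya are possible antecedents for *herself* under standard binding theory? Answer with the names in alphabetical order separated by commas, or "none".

*herself* is a reflexive; Principle A requires it to be bound within its binding domain — the matrix clause.
— Diana: subject of the clause headed by 'found'; does not c-command the reflexive — cannot bind it (Principle A).
— Fatima: possessor inside the subject DP of the clause headed by 'quoted'; does not c-command the reflexive — cannot bind it (Principle A).
— Laura: subject of the matrix clause; c-commands the reflexive within its binding domain — allowed (Principle A).
— Tanya: object of the clause headed by 'quoted'; does not c-command the reflexive — cannot bind it (Principle A).

Laura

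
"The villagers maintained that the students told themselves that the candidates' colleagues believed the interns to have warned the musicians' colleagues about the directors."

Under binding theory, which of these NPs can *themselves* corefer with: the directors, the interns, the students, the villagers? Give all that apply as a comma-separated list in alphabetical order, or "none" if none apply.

*themselves* is a reflexive; Principle A requires it to be bound within its binding domain — the clause headed by 'told'.
— the directors: second object of the clause headed by 'warned'; does not c-command the reflexive — cannot bind it (Principle A).
— the interns: subject of the clause headed by 'warned'; does not c-command the reflexive — cannot bind it (Principle A).
— the students: subject of the clause headed by 'told'; c-commands the reflexive within its binding domain — allowed (Principle A).
— the villagers: subject of the matrix clause; c-commands the reflexive but lies outside its binding domain — cannot bind it (Principle A).

the students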